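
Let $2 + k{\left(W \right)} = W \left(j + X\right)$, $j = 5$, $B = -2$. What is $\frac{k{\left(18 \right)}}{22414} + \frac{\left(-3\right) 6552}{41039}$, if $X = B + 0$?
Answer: $- \frac{219217778}{459924073} \approx -0.47664$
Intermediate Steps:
$X = -2$ ($X = -2 + 0 = -2$)
$k{\left(W \right)} = -2 + 3 W$ ($k{\left(W \right)} = -2 + W \left(5 - 2\right) = -2 + W 3 = -2 + 3 W$)
$\frac{k{\left(18 \right)}}{22414} + \frac{\left(-3\right) 6552}{41039} = \frac{-2 + 3 \cdot 18}{22414} + \frac{\left(-3\right) 6552}{41039} = \left(-2 + 54\right) \frac{1}{22414} - \frac{19656}{41039} = 52 \cdot \frac{1}{22414} - \frac{19656}{41039} = \frac{26}{11207} - \frac{19656}{41039} = - \frac{219217778}{459924073}$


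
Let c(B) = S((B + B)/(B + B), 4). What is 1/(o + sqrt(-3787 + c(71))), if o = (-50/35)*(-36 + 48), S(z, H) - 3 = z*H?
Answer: -14/3327 - 49*I*sqrt(105)/33270 ≈ -0.004208 - 0.015092*I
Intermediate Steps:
S(z, H) = 3 + H*z (S(z, H) = 3 + z*H = 3 + H*z)
c(B) = 7 (c(B) = 3 + 4*((B + B)/(B + B)) = 3 + 4*((2*B)/((2*B))) = 3 + 4*((2*B)*(1/(2*B))) = 3 + 4*1 = 3 + 4 = 7)
o = -120/7 (o = -50*1/35*12 = -10/7*12 = -120/7 ≈ -17.143)
1/(o + sqrt(-3787 + c(71))) = 1/(-120/7 + sqrt(-3787 + 7)) = 1/(-120/7 + sqrt(-3780)) = 1/(-120/7 + 6*I*sqrt(105))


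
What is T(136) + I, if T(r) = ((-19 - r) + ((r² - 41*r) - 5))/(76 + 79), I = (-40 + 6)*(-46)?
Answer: 51036/31 ≈ 1646.3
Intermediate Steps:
I = 1564 (I = -34*(-46) = 1564)
T(r) = -24/155 - 42*r/155 + r²/155 (T(r) = ((-19 - r) + (-5 + r² - 41*r))/155 = (-24 + r² - 42*r)*(1/155) = -24/155 - 42*r/155 + r²/155)
T(136) + I = (-24/155 - 42/155*136 + (1/155)*136²) + 1564 = (-24/155 - 5712/155 + (1/155)*18496) + 1564 = (-24/155 - 5712/155 + 18496/155) + 1564 = 2552/31 + 1564 = 51036/31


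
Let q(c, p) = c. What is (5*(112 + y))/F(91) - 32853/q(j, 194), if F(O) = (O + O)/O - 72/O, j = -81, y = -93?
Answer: 287605/594 ≈ 484.18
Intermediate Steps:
F(O) = 2 - 72/O (F(O) = (2*O)/O - 72/O = 2 - 72/O)
(5*(112 + y))/F(91) - 32853/q(j, 194) = (5*(112 - 93))/(2 - 72/91) - 32853/(-81) = (5*19)/(2 - 72*1/91) - 32853*(-1/81) = 95/(2 - 72/91) + 10951/27 = 95/(110/91) + 10951/27 = 95*(91/110) + 10951/27 = 1729/22 + 10951/27 = 287605/594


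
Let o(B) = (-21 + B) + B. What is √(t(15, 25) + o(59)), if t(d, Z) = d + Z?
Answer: √137 ≈ 11.705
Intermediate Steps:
t(d, Z) = Z + d
o(B) = -21 + 2*B
√(t(15, 25) + o(59)) = √((25 + 15) + (-21 + 2*59)) = √(40 + (-21 + 118)) = √(40 + 97) = √137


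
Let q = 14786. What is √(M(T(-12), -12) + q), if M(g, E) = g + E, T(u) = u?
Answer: 11*√122 ≈ 121.50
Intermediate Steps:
M(g, E) = E + g
√(M(T(-12), -12) + q) = √((-12 - 12) + 14786) = √(-24 + 14786) = √14762 = 11*√122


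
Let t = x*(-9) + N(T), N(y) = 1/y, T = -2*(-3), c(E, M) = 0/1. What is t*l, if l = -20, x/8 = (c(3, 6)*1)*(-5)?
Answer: -10/3 ≈ -3.3333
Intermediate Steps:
c(E, M) = 0 (c(E, M) = 0*1 = 0)
T = 6
x = 0 (x = 8*((0*1)*(-5)) = 8*(0*(-5)) = 8*0 = 0)
t = 1/6 (t = 0*(-9) + 1/6 = 0 + 1/6 = 1/6 ≈ 0.16667)
t*l = (1/6)*(-20) = -10/3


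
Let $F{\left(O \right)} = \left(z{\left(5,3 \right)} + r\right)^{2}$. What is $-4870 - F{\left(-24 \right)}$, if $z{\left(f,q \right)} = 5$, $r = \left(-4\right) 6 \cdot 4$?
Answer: $-13151$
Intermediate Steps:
$r = -96$ ($r = \left(-24\right) 4 = -96$)
$F{\left(O \right)} = 8281$ ($F{\left(O \right)} = \left(5 - 96\right)^{2} = \left(-91\right)^{2} = 8281$)
$-4870 - F{\left(-24 \right)} = -4870 - 8281 = -13151$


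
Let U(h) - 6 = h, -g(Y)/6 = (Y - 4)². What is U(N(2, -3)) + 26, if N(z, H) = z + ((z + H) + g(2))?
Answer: 9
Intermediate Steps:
g(Y) = -6*(-4 + Y)² (g(Y) = -6*(Y - 4)² = -6*(-4 + Y)²)
N(z, H) = -24 + H + 2*z (N(z, H) = z + ((z + H) - 6*(-4 + 2)²) = z + ((H + z) - 6*(-2)²) = z + ((H + z) - 6*4) = z + ((H + z) - 24) = z + (-24 + H + z) = -24 + H + 2*z)
U(h) = 6 + h
U(N(2, -3)) + 26 = (6 + (-24 - 3 + 2*2)) + 26 = (6 + (-24 - 3 + 4)) + 26 = (6 - 23) + 26 = -17 + 26 = 9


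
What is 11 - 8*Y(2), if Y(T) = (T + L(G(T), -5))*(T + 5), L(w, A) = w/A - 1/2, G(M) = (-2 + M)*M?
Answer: -73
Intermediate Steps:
G(M) = M*(-2 + M)
L(w, A) = -½ + w/A (L(w, A) = w/A - 1*½ = w/A - ½ = -½ + w/A)
Y(T) = (5 + T)*(-½ + T - T*(-2 + T)/5) (Y(T) = (T + (T*(-2 + T) - ½*(-5))/(-5))*(T + 5) = (T - (T*(-2 + T) + 5/2)/5)*(5 + T) = (T - (5/2 + T*(-2 + T))/5)*(5 + T) = (T + (-½ - T*(-2 + T)/5))*(5 + T) = (-½ + T - T*(-2 + T)/5)*(5 + T) = (5 + T)*(-½ + T - T*(-2 + T)/5))
11 - 8*Y(2) = 11 - 8*(-5/2 - ⅕*2³ + (⅖)*2² + (13/2)*2) = 11 - 8*(-5/2 - ⅕*8 + (⅖)*4 + 13) = 11 - 8*(-5/2 - 8/5 + 8/5 + 13) = 11 - 8*21/2 = 11 - 84 = -73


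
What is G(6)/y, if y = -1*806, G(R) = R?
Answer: -3/403 ≈ -0.0074442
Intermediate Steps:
y = -806
G(6)/y = 6/(-806) = 6*(-1/806) = -3/403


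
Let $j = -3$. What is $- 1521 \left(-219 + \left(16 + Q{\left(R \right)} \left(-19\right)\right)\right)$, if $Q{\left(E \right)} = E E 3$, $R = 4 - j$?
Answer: $4556916$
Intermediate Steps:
$R = 7$ ($R = 4 - -3 = 4 + 3 = 7$)
$Q{\left(E \right)} = 3 E^{2}$ ($Q{\left(E \right)} = E^{2} \cdot 3 = 3 E^{2}$)
$- 1521 \left(-219 + \left(16 + Q{\left(R \right)} \left(-19\right)\right)\right) = - 1521 \left(-219 + \left(16 + 3 \cdot 7^{2} \left(-19\right)\right)\right) = - 1521 \left(-219 + \left(16 + 3 \cdot 49 \left(-19\right)\right)\right) = - 1521 \left(-219 + \left(16 + 147 \left(-19\right)\right)\right) = - 1521 \left(-219 + \left(16 - 2793\right)\right) = - 1521 \left(-219 - 2777\right) = \left(-1521\right) \left(-2996\right) = 4556916$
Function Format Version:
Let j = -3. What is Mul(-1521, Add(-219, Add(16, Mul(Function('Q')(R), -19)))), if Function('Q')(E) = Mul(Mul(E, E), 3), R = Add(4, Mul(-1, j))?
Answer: 4556916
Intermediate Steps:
R = 7 (R = Add(4, Mul(-1, -3)) = Add(4, 3) = 7)
Function('Q')(E) = Mul(3, Pow(E, 2)) (Function('Q')(E) = Mul(Pow(E, 2), 3) = Mul(3, Pow(E, 2)))
Mul(-1521, Add(-219, Add(16, Mul(Function('Q')(R), -19)))) = Mul(-1521, Add(-219, Add(16, Mul(Mul(3, Pow(7, 2)), -19)))) = Mul(-1521, Add(-219, Add(16, Mul(Mul(3, 49), -19)))) = Mul(-1521, Add(-219, Add(16, Mul(147, -19)))) = Mul(-1521, Add(-219, Add(16, -2793))) = Mul(-1521, Add(-219, -2777)) = Mul(-1521, -2996) = 4556916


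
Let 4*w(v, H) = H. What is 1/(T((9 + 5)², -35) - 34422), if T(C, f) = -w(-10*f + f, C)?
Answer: -1/34471 ≈ -2.9010e-5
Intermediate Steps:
w(v, H) = H/4
T(C, f) = -C/4
1/(T((9 + 5)², -35) - 34422) = 1/(-(9 + 5)²/4 - 34422) = 1/(-¼*14² - 34422) = 1/(-¼*196 - 34422) = 1/(-49 - 34422) = 1/(-34471) = -1/34471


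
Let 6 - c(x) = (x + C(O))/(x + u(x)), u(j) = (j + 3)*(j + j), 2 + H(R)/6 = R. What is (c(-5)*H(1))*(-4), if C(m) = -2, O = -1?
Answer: 776/5 ≈ 155.20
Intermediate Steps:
H(R) = -12 + 6*R
u(j) = 2*j*(3 + j) (u(j) = (3 + j)*(2*j) = 2*j*(3 + j))
c(x) = 6 - (-2 + x)/(x + 2*x*(3 + x)) (c(x) = 6 - (x - 2)/(x + 2*x*(3 + x)) = 6 - (-2 + x)/(x + 2*x*(3 + x)))
(c(-5)*H(1))*(-4) = (((2 + 12*(-5)² + 41*(-5))/((-5)*(7 + 2*(-5))))*(-12 + 6*1))*(-4) = ((-(2 + 12*25 - 205)/(5*(7 - 10)))*(-12 + 6))*(-4) = (-⅕*(2 + 300 - 205)/(-3)*(-6))*(-4) = (-⅕*(-⅓)*97*(-6))*(-4) = ((97/15)*(-6))*(-4) = -194/5*(-4) = 776/5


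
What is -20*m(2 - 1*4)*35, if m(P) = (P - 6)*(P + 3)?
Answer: 5600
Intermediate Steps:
m(P) = (-6 + P)*(3 + P)
-20*m(2 - 1*4)*35 = -20*(-18 + (2 - 1*4)² - 3*(2 - 1*4))*35 = -20*(-18 + (2 - 4)² - 3*(2 - 4))*35 = -20*(-18 + (-2)² - 3*(-2))*35 = -20*(-18 + 4 + 6)*35 = -20*(-8)*35 = 160*35 = 5600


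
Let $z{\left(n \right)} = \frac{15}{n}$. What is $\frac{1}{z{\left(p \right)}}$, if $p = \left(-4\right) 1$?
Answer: $- \frac{4}{15} \approx -0.26667$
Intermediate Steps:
$p = -4$
$\frac{1}{z{\left(p \right)}} = \frac{1}{15 \frac{1}{-4}} = \frac{1}{15 \left(- \frac{1}{4}\right)} = \frac{1}{- \frac{15}{4}} = - \frac{4}{15}$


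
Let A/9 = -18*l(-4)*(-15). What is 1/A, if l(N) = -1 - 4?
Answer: -1/12150 ≈ -8.2304e-5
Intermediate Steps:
l(N) = -5
A = -12150 (A = 9*(-18*(-5)*(-15)) = 9*(90*(-15)) = 9*(-1350) = -12150)
1/A = 1/(-12150) = -1/12150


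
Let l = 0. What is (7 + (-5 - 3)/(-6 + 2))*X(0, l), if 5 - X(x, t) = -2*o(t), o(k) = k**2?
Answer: 45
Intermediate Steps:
X(x, t) = 5 + 2*t**2 (X(x, t) = 5 - (-2)*t**2 = 5 + 2*t**2)
(7 + (-5 - 3)/(-6 + 2))*X(0, l) = (7 + (-5 - 3)/(-6 + 2))*(5 + 2*0**2) = (7 - 8/(-4))*(5 + 2*0) = (7 - 8*(-1/4))*(5 + 0) = (7 + 2)*5 = 9*5 = 45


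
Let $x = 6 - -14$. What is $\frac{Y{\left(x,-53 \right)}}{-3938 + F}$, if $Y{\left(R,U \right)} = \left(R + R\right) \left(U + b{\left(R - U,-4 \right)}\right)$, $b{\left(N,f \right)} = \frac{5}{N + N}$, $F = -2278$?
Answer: $\frac{1045}{3066} \approx 0.34084$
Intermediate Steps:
$x = 20$ ($x = 6 + 14 = 20$)
$b{\left(N,f \right)} = \frac{5}{2 N}$
$Y{\left(R,U \right)} = 2 R \left(U + \frac{5}{2 \left(R - U\right)}\right)$ ($Y{\left(R,U \right)} = \left(R + R\right) \left(U + \frac{5}{2 \left(R - U\right)}\right) = 2 R \left(U + \frac{5}{2 \left(R - U\right)}\right)$)
$\frac{Y{\left(x,-53 \right)}}{-3938 + F} = \frac{20 \frac{1}{20 - -53} \left(5 + 2 \left(-53\right) \left(20 - -53\right)\right)}{-3938 - 2278} = \frac{20 \frac{1}{20 + 53} \left(5 + 2 \left(-53\right) \left(20 + 53\right)\right)}{-6216} = \frac{20 \left(5 + 2 \left(-53\right) 73\right)}{73} \left(- \frac{1}{6216}\right) = 20 \cdot \frac{1}{73} \left(5 - 7738\right) \left(- \frac{1}{6216}\right) = 20 \cdot \frac{1}{73} \left(-7733\right) \left(- \frac{1}{6216}\right) = \left(- \frac{154660}{73}\right) \left(- \frac{1}{6216}\right) = \frac{1045}{3066}$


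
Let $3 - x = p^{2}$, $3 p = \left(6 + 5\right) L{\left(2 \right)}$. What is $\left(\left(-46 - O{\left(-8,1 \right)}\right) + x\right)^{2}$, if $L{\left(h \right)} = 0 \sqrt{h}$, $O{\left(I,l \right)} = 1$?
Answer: $1936$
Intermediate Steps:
$L{\left(h \right)} = 0$
$p = 0$ ($p = \frac{\left(6 + 5\right) 0}{3} = \frac{11 \cdot 0}{3} = \frac{1}{3} \cdot 0 = 0$)
$x = 3$ ($x = 3 - 0^{2} = 3 - 0 = 3 + 0 = 3$)
$\left(\left(-46 - O{\left(-8,1 \right)}\right) + x\right)^{2} = \left(\left(-46 - 1\right) + 3\right)^{2} = \left(-47 + 3\right)^{2} = \left(-44\right)^{2} = 1936$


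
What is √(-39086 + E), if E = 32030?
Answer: 84*I ≈ 84.0*I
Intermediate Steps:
√(-39086 + E) = √(-39086 + 32030) = √(-7056) = 84*I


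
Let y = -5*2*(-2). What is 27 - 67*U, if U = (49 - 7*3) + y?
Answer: -3189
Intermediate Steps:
y = 20 (y = -10*(-2) = 20)
U = 48 (U = (49 - 7*3) + 20 = (49 - 21) + 20 = 28 + 20 = 48)
27 - 67*U = 27 - 67*48 = 27 - 3216 = -3189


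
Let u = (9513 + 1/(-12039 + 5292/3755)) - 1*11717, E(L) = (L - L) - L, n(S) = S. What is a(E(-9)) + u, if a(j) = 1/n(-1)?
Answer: -99668546120/45201153 ≈ -2205.0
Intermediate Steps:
E(L) = -L (E(L) = 0 - L = -L)
a(j) = -1 (a(j) = 1/(-1) = -1)
u = -99623344967/45201153 (u = (9513 + 1/(-12039 + 5292*(1/3755))) - 11717 = (9513 + 1/(-12039 + 5292/3755)) - 11717 = (9513 + 1/(-45201153/3755)) - 11717 = (9513 - 3755/45201153) - 11717 = 429998564734/45201153 - 11717 = -99623344967/45201153 ≈ -2204.0)
a(E(-9)) + u = -1 - 99623344967/45201153 = -99668546120/45201153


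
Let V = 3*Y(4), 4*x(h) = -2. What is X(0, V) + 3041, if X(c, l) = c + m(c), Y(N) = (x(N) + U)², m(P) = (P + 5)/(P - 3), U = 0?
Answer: 9118/3 ≈ 3039.3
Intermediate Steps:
x(h) = -½ (x(h) = (¼)*(-2) = -½)
m(P) = (5 + P)/(-3 + P)
Y(N) = ¼ (Y(N) = (-½ + 0)² = (-½)² = ¼)
V = ¾ (V = 3*(¼) = ¾ ≈ 0.75000)
X(c, l) = c + (5 + c)/(-3 + c)
X(0, V) + 3041 = (5 + 0 + 0*(-3 + 0))/(-3 + 0) + 3041 = (5 + 0 + 0*(-3))/(-3) + 3041 = -(5 + 0 + 0)/3 + 3041 = -⅓*5 + 3041 = -5/3 + 3041 = 9118/3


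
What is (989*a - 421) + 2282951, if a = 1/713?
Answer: 70758473/31 ≈ 2.2825e+6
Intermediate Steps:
a = 1/713 ≈ 0.0014025
(989*a - 421) + 2282951 = (989*(1/713) - 421) + 2282951 = (43/31 - 421) + 2282951 = -13008/31 + 2282951 = 70758473/31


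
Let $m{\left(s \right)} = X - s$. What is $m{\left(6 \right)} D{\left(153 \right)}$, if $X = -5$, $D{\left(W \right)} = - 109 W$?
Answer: $183447$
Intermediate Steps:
$m{\left(s \right)} = -5 - s$
$m{\left(6 \right)} D{\left(153 \right)} = \left(-5 - 6\right) \left(\left(-109\right) 153\right) = \left(-5 - 6\right) \left(-16677\right) = \left(-11\right) \left(-16677\right) = 183447$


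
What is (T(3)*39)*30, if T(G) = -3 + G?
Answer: 0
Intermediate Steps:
(T(3)*39)*30 = ((-3 + 3)*39)*30 = (0*39)*30 = 0*30 = 0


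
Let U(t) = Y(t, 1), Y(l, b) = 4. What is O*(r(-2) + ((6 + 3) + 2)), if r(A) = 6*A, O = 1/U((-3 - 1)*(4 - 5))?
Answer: -1/4 ≈ -0.25000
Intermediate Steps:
U(t) = 4
O = 1/4 ≈ 0.25000
O*(r(-2) + ((6 + 3) + 2)) = (6*(-2) + ((6 + 3) + 2))/4 = (-12 + (9 + 2))/4 = (-12 + 11)/4 = (1/4)*(-1) = -1/4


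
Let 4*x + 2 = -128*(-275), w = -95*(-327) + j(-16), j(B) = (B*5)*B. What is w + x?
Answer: 82289/2 ≈ 41145.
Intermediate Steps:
j(B) = 5*B² (j(B) = (5*B)*B = 5*B²)
w = 32345 (w = -95*(-327) + 5*(-16)² = 31065 + 5*256 = 31065 + 1280 = 32345)
x = 17599/2 (x = -½ + (-128*(-275))/4 = -½ + (¼)*35200 = -½ + 8800 = 17599/2 ≈ 8799.5)
w + x = 32345 + 17599/2 = 82289/2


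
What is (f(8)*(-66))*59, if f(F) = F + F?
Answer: -62304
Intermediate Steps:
f(F) = 2*F
(f(8)*(-66))*59 = ((2*8)*(-66))*59 = (16*(-66))*59 = -1056*59 = -62304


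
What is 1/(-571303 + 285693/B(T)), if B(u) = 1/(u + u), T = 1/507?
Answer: -169/96359745 ≈ -1.7538e-6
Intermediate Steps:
T = 1/507 ≈ 0.0019724
B(u) = 1/(2*u)
1/(-571303 + 285693/B(T)) = 1/(-571303 + 285693/((1/(2*(1/507))))) = 1/(-571303 + 285693/(((½)*507))) = 1/(-571303 + 285693/(507/2)) = 1/(-571303 + 285693*(2/507)) = 1/(-571303 + 190462/169) = 1/(-96359745/169) = -169/96359745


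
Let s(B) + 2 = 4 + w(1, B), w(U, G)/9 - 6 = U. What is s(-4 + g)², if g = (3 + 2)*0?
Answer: 4225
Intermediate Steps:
g = 0 (g = 5*0 = 0)
w(U, G) = 54 + 9*U
s(B) = 65 (s(B) = -2 + (4 + (54 + 9*1)) = -2 + (4 + (54 + 9)) = -2 + (4 + 63) = -2 + 67 = 65)
s(-4 + g)² = 65² = 4225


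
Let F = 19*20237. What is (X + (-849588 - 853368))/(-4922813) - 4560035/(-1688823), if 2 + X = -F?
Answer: 25973551726858/8313759819099 ≈ 3.1242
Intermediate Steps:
F = 384503
X = -384505 (X = -2 - 1*384503 = -2 - 384503 = -384505)
(X + (-849588 - 853368))/(-4922813) - 4560035/(-1688823) = (-384505 + (-849588 - 853368))/(-4922813) - 4560035/(-1688823) = (-384505 - 1702956)*(-1/4922813) - 4560035*(-1/1688823) = -2087461*(-1/4922813) + 4560035/1688823 = 2087461/4922813 + 4560035/1688823 = 25973551726858/8313759819099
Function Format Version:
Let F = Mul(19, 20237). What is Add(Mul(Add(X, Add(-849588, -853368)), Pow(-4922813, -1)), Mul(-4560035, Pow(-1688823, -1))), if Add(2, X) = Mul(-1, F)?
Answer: Rational(25973551726858, 8313759819099) ≈ 3.1242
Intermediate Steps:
F = 384503
X = -384505 (X = Add(-2, Mul(-1, 384503)) = Add(-2, -384503) = -384505)
Add(Mul(Add(X, Add(-849588, -853368)), Pow(-4922813, -1)), Mul(-4560035, Pow(-1688823, -1))) = Add(Mul(Add(-384505, Add(-849588, -853368)), Pow(-4922813, -1)), Mul(-4560035, Pow(-1688823, -1))) = Add(Mul(Add(-384505, -1702956), Rational(-1, 4922813)), Mul(-4560035, Rational(-1, 1688823))) = Add(Mul(-2087461, Rational(-1, 4922813)), Rational(4560035, 1688823)) = Add(Rational(2087461, 4922813), Rational(4560035, 1688823)) = Rational(25973551726858, 8313759819099)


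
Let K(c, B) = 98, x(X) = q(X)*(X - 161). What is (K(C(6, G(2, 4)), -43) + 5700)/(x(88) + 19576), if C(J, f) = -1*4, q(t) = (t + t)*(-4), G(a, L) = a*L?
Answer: 2899/35484 ≈ 0.081699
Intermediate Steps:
G(a, L) = L*a
q(t) = -8*t (q(t) = (2*t)*(-4) = -8*t)
C(J, f) = -4
x(X) = -8*X*(-161 + X) (x(X) = (-8*X)*(X - 161) = (-8*X)*(-161 + X) = -8*X*(-161 + X))
(K(C(6, G(2, 4)), -43) + 5700)/(x(88) + 19576) = (98 + 5700)/(8*88*(161 - 1*88) + 19576) = 5798/(8*88*(161 - 88) + 19576) = 5798/(8*88*73 + 19576) = 5798/(51392 + 19576) = 5798/70968 = 5798*(1/70968) = 2899/35484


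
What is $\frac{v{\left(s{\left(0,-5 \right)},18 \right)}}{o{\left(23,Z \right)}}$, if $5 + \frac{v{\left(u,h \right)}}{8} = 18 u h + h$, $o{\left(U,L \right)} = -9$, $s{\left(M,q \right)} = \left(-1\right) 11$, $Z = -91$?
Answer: $\frac{28408}{9} \approx 3156.4$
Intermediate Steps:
$s{\left(M,q \right)} = -11$
$v{\left(u,h \right)} = -40 + 8 h + 144 h u$ ($v{\left(u,h \right)} = -40 + 8 \left(18 u h + h\right) = -40 + 8 \left(18 h u + h\right) = -40 + 8 \left(h + 18 h u\right) = -40 + \left(8 h + 144 h u\right) = -40 + 8 h + 144 h u$)
$\frac{v{\left(s{\left(0,-5 \right)},18 \right)}}{o{\left(23,Z \right)}} = \frac{-40 + 8 \cdot 18 + 144 \cdot 18 \left(-11\right)}{-9} = \left(-40 + 144 - 28512\right) \left(- \frac{1}{9}\right) = \left(-28408\right) \left(- \frac{1}{9}\right) = \frac{28408}{9}$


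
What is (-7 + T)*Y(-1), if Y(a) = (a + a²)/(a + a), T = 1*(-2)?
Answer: 0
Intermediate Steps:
T = -2
Y(a) = (a + a²)/(2*a) (Y(a) = (a + a²)/((2*a)) = (a + a²)*(1/(2*a)) = (a + a²)/(2*a))
(-7 + T)*Y(-1) = (-7 - 2)*(½ + (½)*(-1)) = -9*(½ - ½) = -9*0 = 0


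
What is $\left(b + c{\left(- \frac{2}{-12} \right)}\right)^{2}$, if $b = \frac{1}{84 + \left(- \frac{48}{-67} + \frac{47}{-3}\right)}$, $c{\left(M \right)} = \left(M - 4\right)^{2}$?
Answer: $\frac{54011137497529}{249644126736} \approx 216.35$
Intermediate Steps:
$c{\left(M \right)} = \left(-4 + M\right)^{2}$
$b = \frac{201}{13879}$ ($b = \frac{1}{84 + \left(\left(-48\right) \left(- \frac{1}{67}\right) + 47 \left(- \frac{1}{3}\right)\right)} = \frac{1}{84 + \left(\frac{48}{67} - \frac{47}{3}\right)} = \frac{1}{84 - \frac{3005}{201}} = \frac{1}{\frac{13879}{201}} = \frac{201}{13879} \approx 0.014482$)
$\left(b + c{\left(- \frac{2}{-12} \right)}\right)^{2} = \left(\frac{201}{13879} + \left(-4 - \frac{2}{-12}\right)^{2}\right)^{2} = \left(\frac{201}{13879} + \left(-4 - - \frac{1}{6}\right)^{2}\right)^{2} = \left(\frac{201}{13879} + \left(-4 + \frac{1}{6}\right)^{2}\right)^{2} = \left(\frac{201}{13879} + \left(- \frac{23}{6}\right)^{2}\right)^{2} = \left(\frac{201}{13879} + \frac{529}{36}\right)^{2} = \left(\frac{7349227}{499644}\right)^{2} = \frac{54011137497529}{249644126736}$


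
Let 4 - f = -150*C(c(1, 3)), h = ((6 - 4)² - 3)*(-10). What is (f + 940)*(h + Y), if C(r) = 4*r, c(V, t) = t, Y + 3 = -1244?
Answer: -3449208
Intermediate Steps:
Y = -1247 (Y = -3 - 1244 = -1247)
h = -10 (h = (2² - 3)*(-10) = (4 - 3)*(-10) = 1*(-10) = -10)
f = 1804 (f = 4 - (-150)*4*3 = 4 - (-150)*12 = 4 - 1*(-1800) = 4 + 1800 = 1804)
(f + 940)*(h + Y) = (1804 + 940)*(-10 - 1247) = 2744*(-1257) = -3449208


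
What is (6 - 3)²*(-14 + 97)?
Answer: 747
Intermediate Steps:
(6 - 3)²*(-14 + 97) = 3²*83 = 9*83 = 747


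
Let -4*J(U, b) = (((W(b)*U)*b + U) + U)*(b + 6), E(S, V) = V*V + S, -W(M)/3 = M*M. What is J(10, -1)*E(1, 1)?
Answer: -125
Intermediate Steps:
W(M) = -3*M² (W(M) = -3*M*M = -3*M²)
E(S, V) = S + V² (E(S, V) = V² + S = S + V²)
J(U, b) = -(6 + b)*(2*U - 3*U*b³)/4 (J(U, b) = -((((-3*b²)*U)*b + U) + U)*(b + 6)/4 = -(((-3*U*b²)*b + U) + U)*(6 + b)/4 = -((-3*U*b³ + U) + U)*(6 + b)/4 = -((U - 3*U*b³) + U)*(6 + b)/4 = -(2*U - 3*U*b³)*(6 + b)/4 = -(6 + b)*(2*U - 3*U*b³)/4)
J(10, -1)*E(1, 1) = ((¼)*10*(-12 - 2*(-1) + 3*(-1)⁴ + 18*(-1)³))*(1 + 1²) = ((¼)*10*(-12 + 2 + 3*1 + 18*(-1)))*(1 + 1) = ((¼)*10*(-12 + 2 + 3 - 18))*2 = ((¼)*10*(-25))*2 = -125/2*2 = -125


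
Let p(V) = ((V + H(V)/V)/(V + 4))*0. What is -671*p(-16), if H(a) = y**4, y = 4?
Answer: 0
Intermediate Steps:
H(a) = 256 (H(a) = 4**4 = 256)
p(V) = 0 (p(V) = ((V + 256/V)/(V + 4))*0 = ((V + 256/V)/(4 + V))*0 = 0)
-671*p(-16) = -671*0 = 0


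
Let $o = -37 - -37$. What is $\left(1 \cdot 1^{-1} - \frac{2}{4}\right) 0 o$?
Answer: $0$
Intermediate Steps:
$o = 0$ ($o = -37 + 37 = 0$)
$\left(1 \cdot 1^{-1} - \frac{2}{4}\right) 0 o = \left(1 \cdot 1^{-1} - \frac{2}{4}\right) 0 \cdot 0 = \left(1 \cdot 1 - \frac{1}{2}\right) 0 \cdot 0 = \left(1 - \frac{1}{2}\right) 0 \cdot 0 = \frac{1}{2} \cdot 0 \cdot 0 = 0 \cdot 0 = 0$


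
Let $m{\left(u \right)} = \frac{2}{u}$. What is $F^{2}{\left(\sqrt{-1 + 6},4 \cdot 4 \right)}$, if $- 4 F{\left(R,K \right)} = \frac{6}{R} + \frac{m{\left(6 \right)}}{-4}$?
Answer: $\frac{\left(72 - \sqrt{5}\right)^{2}}{11520} \approx 0.42248$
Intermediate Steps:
$F{\left(R,K \right)} = \frac{1}{48} - \frac{3}{2 R}$ ($F{\left(R,K \right)} = - \frac{\frac{6}{R} + \frac{2 \cdot \frac{1}{6}}{-4}}{4} = - \frac{\frac{6}{R} + 2 \cdot \frac{1}{6} \left(- \frac{1}{4}\right)}{4} = - \frac{\frac{6}{R} + \frac{1}{3} \left(- \frac{1}{4}\right)}{4} = - \frac{\frac{6}{R} - \frac{1}{12}}{4} = - \frac{- \frac{1}{12} + \frac{6}{R}}{4} = \frac{1}{48} - \frac{3}{2 R}$)
$F^{2}{\left(\sqrt{-1 + 6},4 \cdot 4 \right)} = \left(\frac{-72 + \sqrt{-1 + 6}}{48 \sqrt{-1 + 6}}\right)^{2} = \left(\frac{-72 + \sqrt{5}}{48 \sqrt{5}}\right)^{2} = \left(\frac{\frac{\sqrt{5}}{5} \left(-72 + \sqrt{5}\right)}{48}\right)^{2} = \left(\frac{\sqrt{5} \left(-72 + \sqrt{5}\right)}{240}\right)^{2} = \frac{\left(-72 + \sqrt{5}\right)^{2}}{11520}$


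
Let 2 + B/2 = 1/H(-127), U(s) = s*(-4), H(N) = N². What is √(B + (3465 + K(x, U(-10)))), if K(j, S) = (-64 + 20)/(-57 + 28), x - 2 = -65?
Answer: √46967278715/3683 ≈ 58.843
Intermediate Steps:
x = -63 (x = 2 - 65 = -63)
U(s) = -4*s
K(j, S) = 44/29 (K(j, S) = -44/(-29) = -44*(-1/29) = 44/29)
B = -64514/16129 (B = -4 + 2/((-127)²) = -4 + 2/16129 = -64514/16129 ≈ -3.9999)
√(B + (3465 + K(x, U(-10)))) = √(-64514/16129 + (3465 + 44/29)) = √(-64514/16129 + 100529/29) = √(1619561335/467741) = √46967278715/3683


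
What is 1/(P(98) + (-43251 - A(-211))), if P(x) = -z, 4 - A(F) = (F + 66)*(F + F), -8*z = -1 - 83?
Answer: 2/35849 ≈ 5.5790e-5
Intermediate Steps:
z = 21/2 (z = -(-1 - 83)/8 = -1/8*(-84) = 21/2 ≈ 10.500)
A(F) = 4 - 2*F*(66 + F) (A(F) = 4 - (F + 66)*(F + F) = 4 - (66 + F)*2*F = 4 - 2*F*(66 + F))
P(x) = -21/2 (P(x) = -1*21/2 = -21/2)
1/(P(98) + (-43251 - A(-211))) = 1/(-21/2 + (-43251 - (4 - 132*(-211) - 2*(-211)**2))) = 1/(-21/2 + (-43251 - (4 + 27852 - 2*44521))) = 1/(-21/2 + (-43251 - (4 + 27852 - 89042))) = 1/(-21/2 + (-43251 - 1*(-61186))) = 1/(-21/2 + (-43251 + 61186)) = 1/(-21/2 + 17935) = 1/(35849/2) = 2/35849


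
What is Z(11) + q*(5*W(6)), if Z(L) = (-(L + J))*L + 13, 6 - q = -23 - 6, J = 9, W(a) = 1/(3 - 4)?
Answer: -382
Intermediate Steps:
W(a) = -1 (W(a) = 1/(-1) = -1)
q = 35 (q = 6 - (-23 - 6) = 6 - 1*(-29) = 6 + 29 = 35)
Z(L) = 13 + L*(-9 - L) (Z(L) = (-(L + 9))*L + 13 = (-(9 + L))*L + 13 = (-9 - L)*L + 13 = L*(-9 - L) + 13 = 13 + L*(-9 - L))
Z(11) + q*(5*W(6)) = (13 - 1*11**2 - 9*11) + 35*(5*(-1)) = (13 - 1*121 - 99) + 35*(-5) = (13 - 121 - 99) - 175 = -207 - 175 = -382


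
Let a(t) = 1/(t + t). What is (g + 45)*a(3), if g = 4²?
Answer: 61/6 ≈ 10.167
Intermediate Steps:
g = 16
a(t) = 1/(2*t)
(g + 45)*a(3) = (16 + 45)*((½)/3) = 61*((½)*(⅓)) = 61*(⅙) = 61/6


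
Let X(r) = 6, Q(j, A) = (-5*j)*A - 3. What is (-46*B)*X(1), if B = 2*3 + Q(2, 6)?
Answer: 15732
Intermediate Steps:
Q(j, A) = -3 - 5*A*j (Q(j, A) = -5*A*j - 3 = -3 - 5*A*j)
B = -57 (B = 2*3 + (-3 - 5*6*2) = 6 + (-3 - 60) = 6 - 63 = -57)
(-46*B)*X(1) = -46*(-57)*6 = 2622*6 = 15732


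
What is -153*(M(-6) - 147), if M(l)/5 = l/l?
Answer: 21726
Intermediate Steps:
M(l) = 5 (M(l) = 5*(l/l) = 5*1 = 5)
-153*(M(-6) - 147) = -153*(5 - 147) = -153*(-142) = 21726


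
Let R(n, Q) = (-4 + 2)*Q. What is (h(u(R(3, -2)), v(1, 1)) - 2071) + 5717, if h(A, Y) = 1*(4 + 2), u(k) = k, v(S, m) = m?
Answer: 3652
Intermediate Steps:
R(n, Q) = -2*Q
h(A, Y) = 6 (h(A, Y) = 1*6 = 6)
(h(u(R(3, -2)), v(1, 1)) - 2071) + 5717 = (6 - 2071) + 5717 = -2065 + 5717 = 3652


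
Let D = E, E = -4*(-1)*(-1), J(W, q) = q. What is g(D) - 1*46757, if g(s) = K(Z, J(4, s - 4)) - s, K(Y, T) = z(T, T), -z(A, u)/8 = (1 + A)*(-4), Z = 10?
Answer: -46977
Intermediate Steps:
z(A, u) = 32 + 32*A (z(A, u) = -8*(1 + A)*(-4) = -8*(-4 - 4*A) = 32 + 32*A)
K(Y, T) = 32 + 32*T
E = -4 (E = 4*(-1) = -4)
D = -4
g(s) = -96 + 31*s (g(s) = (32 + 32*(s - 4)) - s = (32 + 32*(-4 + s)) - s = (32 + (-128 + 32*s)) - s = (-96 + 32*s) - s = -96 + 31*s)
g(D) - 1*46757 = (-96 + 31*(-4)) - 1*46757 = (-96 - 124) - 46757 = -220 - 46757 = -46977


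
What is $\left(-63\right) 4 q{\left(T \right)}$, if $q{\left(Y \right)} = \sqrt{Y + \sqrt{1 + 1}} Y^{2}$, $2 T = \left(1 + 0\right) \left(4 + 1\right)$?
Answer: $- \frac{1575 \sqrt{10 + 4 \sqrt{2}}}{2} \approx -3116.0$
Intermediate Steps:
$T = \frac{5}{2}$ ($T = \frac{\left(1 + 0\right) \left(4 + 1\right)}{2} = \frac{1 \cdot 5}{2} = \frac{1}{2} \cdot 5 = \frac{5}{2} \approx 2.5$)
$q{\left(Y \right)} = Y^{2} \sqrt{Y + \sqrt{2}}$ ($q{\left(Y \right)} = \sqrt{Y + \sqrt{2}} Y^{2} = Y^{2} \sqrt{Y + \sqrt{2}}$)
$\left(-63\right) 4 q{\left(T \right)} = \left(-63\right) 4 \left(\frac{5}{2}\right)^{2} \sqrt{\frac{5}{2} + \sqrt{2}} = - 252 \frac{25 \sqrt{\frac{5}{2} + \sqrt{2}}}{4} = - 1575 \sqrt{\frac{5}{2} + \sqrt{2}}$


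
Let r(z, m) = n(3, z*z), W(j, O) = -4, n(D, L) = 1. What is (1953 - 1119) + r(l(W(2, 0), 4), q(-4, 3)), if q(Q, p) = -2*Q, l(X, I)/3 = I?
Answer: 835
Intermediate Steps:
l(X, I) = 3*I
r(z, m) = 1
(1953 - 1119) + r(l(W(2, 0), 4), q(-4, 3)) = (1953 - 1119) + 1 = 834 + 1 = 835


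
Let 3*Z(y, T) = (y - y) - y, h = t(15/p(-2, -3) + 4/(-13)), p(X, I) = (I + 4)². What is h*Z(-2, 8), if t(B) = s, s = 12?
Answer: 8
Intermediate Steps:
p(X, I) = (4 + I)²
t(B) = 12
h = 12
Z(y, T) = -y/3 (Z(y, T) = ((y - y) - y)/3 = (0 - y)/3 = (-y)/3 = -y/3)
h*Z(-2, 8) = 12*(-⅓*(-2)) = 12*(⅔) = 8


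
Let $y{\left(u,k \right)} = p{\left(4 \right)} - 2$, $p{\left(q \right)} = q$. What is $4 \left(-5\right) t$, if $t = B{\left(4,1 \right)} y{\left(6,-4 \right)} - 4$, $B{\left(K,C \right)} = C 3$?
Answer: $-40$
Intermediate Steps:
$B{\left(K,C \right)} = 3 C$
$y{\left(u,k \right)} = 2$ ($y{\left(u,k \right)} = 4 - 2 = 2$)
$t = 2$ ($t = 3 \cdot 1 \cdot 2 - 4 = 3 \cdot 2 - 4 = 6 - 4 = 2$)
$4 \left(-5\right) t = 4 \left(-5\right) 2 = \left(-20\right) 2 = -40$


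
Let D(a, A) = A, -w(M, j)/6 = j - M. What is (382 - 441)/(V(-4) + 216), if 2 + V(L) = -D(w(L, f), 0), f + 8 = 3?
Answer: -59/214 ≈ -0.27570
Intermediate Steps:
f = -5 (f = -8 + 3 = -5)
w(M, j) = -6*j + 6*M (w(M, j) = -6*(j - M) = -6*j + 6*M)
V(L) = -2 (V(L) = -2 - 1*0 = -2 + 0 = -2)
(382 - 441)/(V(-4) + 216) = (382 - 441)/(-2 + 216) = -59/214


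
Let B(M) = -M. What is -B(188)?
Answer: 188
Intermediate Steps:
-B(188) = -(-1)*188 = -1*(-188) = 188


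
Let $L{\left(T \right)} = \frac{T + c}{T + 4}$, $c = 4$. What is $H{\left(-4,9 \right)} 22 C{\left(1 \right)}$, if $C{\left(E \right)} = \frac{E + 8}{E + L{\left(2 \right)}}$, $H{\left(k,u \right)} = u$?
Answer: $891$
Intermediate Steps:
$L{\left(T \right)} = 1$ ($L{\left(T \right)} = \frac{T + 4}{T + 4} = \frac{4 + T}{4 + T} = 1$)
$C{\left(E \right)} = \frac{8 + E}{1 + E}$ ($C{\left(E \right)} = \frac{E + 8}{E + 1} = \frac{8 + E}{1 + E}$)
$H{\left(-4,9 \right)} 22 C{\left(1 \right)} = 9 \cdot 22 \frac{8 + 1}{1 + 1} = 198 \cdot \frac{1}{2} \cdot 9 = 198 \cdot \frac{9}{2} = 891$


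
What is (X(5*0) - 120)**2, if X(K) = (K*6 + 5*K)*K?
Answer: 14400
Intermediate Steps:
X(K) = 11*K**2 (X(K) = (6*K + 5*K)*K = (11*K)*K = 11*K**2)
(X(5*0) - 120)**2 = (11*(5*0)**2 - 120)**2 = (11*0**2 - 120)**2 = (11*0 - 120)**2 = (0 - 120)**2 = (-120)**2 = 14400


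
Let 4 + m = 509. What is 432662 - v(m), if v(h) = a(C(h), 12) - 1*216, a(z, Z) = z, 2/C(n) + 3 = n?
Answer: 108652377/251 ≈ 4.3288e+5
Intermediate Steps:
m = 505 (m = -4 + 509 = 505)
C(n) = 2/(-3 + n)
v(h) = -216 + 2/(-3 + h) (v(h) = 2/(-3 + h) - 1*216 = 2/(-3 + h) - 216 = -216 + 2/(-3 + h))
432662 - v(m) = 432662 - 2*(325 - 108*505)/(-3 + 505) = 432662 - 2*(325 - 54540)/502 = 432662 - 2*(-54215)/502 = 432662 - 1*(-54215/251) = 432662 + 54215/251 = 108652377/251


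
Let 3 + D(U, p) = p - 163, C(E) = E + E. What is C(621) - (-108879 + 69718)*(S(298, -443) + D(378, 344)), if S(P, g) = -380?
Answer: -7909280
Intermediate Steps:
C(E) = 2*E
D(U, p) = -166 + p (D(U, p) = -3 + (p - 163) = -3 + (-163 + p) = -166 + p)
C(621) - (-108879 + 69718)*(S(298, -443) + D(378, 344)) = 2*621 - (-108879 + 69718)*(-380 + (-166 + 344)) = 1242 - (-39161)*(-380 + 178) = 1242 - (-39161)*(-202) = 1242 - 1*7910522 = 1242 - 7910522 = -7909280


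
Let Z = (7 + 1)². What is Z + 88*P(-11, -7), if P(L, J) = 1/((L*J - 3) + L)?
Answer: 4120/63 ≈ 65.397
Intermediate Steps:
Z = 64 (Z = 8² = 64)
P(L, J) = 1/(-3 + L + J*L) (P(L, J) = 1/((J*L - 3) + L) = 1/((-3 + J*L) + L) = 1/(-3 + L + J*L))
Z + 88*P(-11, -7) = 64 + 88/(-3 - 11 - 7*(-11)) = 64 + 88/(-3 - 11 + 77) = 64 + 88/63 = 4120/63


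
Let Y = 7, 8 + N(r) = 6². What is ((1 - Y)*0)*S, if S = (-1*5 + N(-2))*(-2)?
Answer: 0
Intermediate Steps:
N(r) = 28 (N(r) = -8 + 6² = -8 + 36 = 28)
S = -46 (S = (-1*5 + 28)*(-2) = (-5 + 28)*(-2) = 23*(-2) = -46)
((1 - Y)*0)*S = ((1 - 1*7)*0)*(-46) = ((1 - 7)*0)*(-46) = -6*0*(-46) = 0*(-46) = 0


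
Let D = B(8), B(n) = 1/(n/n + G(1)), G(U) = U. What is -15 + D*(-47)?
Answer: -77/2 ≈ -38.500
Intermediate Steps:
B(n) = 1/2 (B(n) = 1/(n/n + 1) = 1/(1 + 1) = 1/2)
D = 1/2 ≈ 0.50000
-15 + D*(-47) = -15 + (1/2)*(-47) = -15 - 47/2 = -77/2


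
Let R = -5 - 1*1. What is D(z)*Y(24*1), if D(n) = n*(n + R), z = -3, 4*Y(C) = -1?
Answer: -27/4 ≈ -6.7500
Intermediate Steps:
R = -6 (R = -5 - 1 = -6)
Y(C) = -1/4 (Y(C) = (1/4)*(-1) = -1/4)
D(n) = n*(-6 + n) (D(n) = n*(n - 6) = n*(-6 + n))
D(z)*Y(24*1) = -3*(-6 - 3)*(-1/4) = -3*(-9)*(-1/4) = 27*(-1/4) = -27/4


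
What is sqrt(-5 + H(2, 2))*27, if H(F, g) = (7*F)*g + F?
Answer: 135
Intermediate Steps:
H(F, g) = F + 7*F*g (H(F, g) = 7*F*g + F = F + 7*F*g)
sqrt(-5 + H(2, 2))*27 = sqrt(-5 + 2*(1 + 7*2))*27 = sqrt(-5 + 2*(1 + 14))*27 = sqrt(-5 + 2*15)*27 = sqrt(-5 + 30)*27 = sqrt(25)*27 = 5*27 = 135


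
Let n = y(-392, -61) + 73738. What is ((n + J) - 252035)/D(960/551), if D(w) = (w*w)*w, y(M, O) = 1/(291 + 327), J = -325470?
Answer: -10416048199789751/109353369600 ≈ -95251.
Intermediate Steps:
y(M, O) = 1/618
n = 45570085/618 (n = 1/618 + 73738 = 45570085/618 ≈ 73738.)
D(w) = w³ (D(w) = w²*w = w³)
((n + J) - 252035)/D(960/551) = ((45570085/618 - 325470) - 252035)/((960/551)³) = (-155570375/618 - 252035)/((960*(1/551))³) = -311328005/(618*((960/551)³)) = -311328005/(618*884736000/167284151) = -311328005/618*167284151/884736000 = -10416048199789751/109353369600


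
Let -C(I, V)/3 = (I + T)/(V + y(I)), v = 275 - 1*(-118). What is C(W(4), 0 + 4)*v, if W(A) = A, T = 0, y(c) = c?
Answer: -1179/2 ≈ -589.50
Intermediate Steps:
v = 393 (v = 275 + 118 = 393)
C(I, V) = -3*I/(I + V) (C(I, V) = -3*(I + 0)/(V + I) = -3*I/(I + V))
C(W(4), 0 + 4)*v = -3*4/(4 + (0 + 4))*393 = -3*4/(4 + 4)*393 = -3*4/8*393 = -3*4*⅛*393 = -3/2*393 = -1179/2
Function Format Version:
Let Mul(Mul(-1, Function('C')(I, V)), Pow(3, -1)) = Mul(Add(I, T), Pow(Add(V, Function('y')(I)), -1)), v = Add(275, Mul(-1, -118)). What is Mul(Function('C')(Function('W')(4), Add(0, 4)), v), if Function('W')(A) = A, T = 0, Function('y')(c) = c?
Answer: Rational(-1179, 2) ≈ -589.50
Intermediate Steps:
v = 393 (v = Add(275, 118) = 393)
Function('C')(I, V) = Mul(-3, I, Pow(Add(I, V), -1)) (Function('C')(I, V) = Mul(-3, Mul(Add(I, 0), Pow(Add(V, I), -1))) = Mul(-3, Mul(I, Pow(Add(I, V), -1))) = Mul(-3, I, Pow(Add(I, V), -1)))
Mul(Function('C')(Function('W')(4), Add(0, 4)), v) = Mul(Mul(-3, 4, Pow(Add(4, Add(0, 4)), -1)), 393) = Mul(Mul(-3, 4, Pow(Add(4, 4), -1)), 393) = Mul(Mul(-3, 4, Pow(8, -1)), 393) = Mul(Mul(-3, 4, Rational(1, 8)), 393) = Mul(Rational(-3, 2), 393) = Rational(-1179, 2)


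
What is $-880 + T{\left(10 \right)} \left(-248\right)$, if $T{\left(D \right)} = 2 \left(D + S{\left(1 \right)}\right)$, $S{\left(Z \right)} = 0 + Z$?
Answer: $-6336$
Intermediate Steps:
$S{\left(Z \right)} = Z$
$T{\left(D \right)} = 2 + 2 D$ ($T{\left(D \right)} = 2 \left(D + 1\right) = 2 \left(1 + D\right) = 2 + 2 D$)
$-880 + T{\left(10 \right)} \left(-248\right) = -880 + \left(2 + 2 \cdot 10\right) \left(-248\right) = -880 + \left(2 + 20\right) \left(-248\right) = -880 + 22 \left(-248\right) = -880 - 5456 = -6336$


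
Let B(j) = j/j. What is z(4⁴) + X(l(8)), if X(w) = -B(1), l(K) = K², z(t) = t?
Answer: 255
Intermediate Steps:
B(j) = 1
X(w) = -1 (X(w) = -1*1 = -1)
z(4⁴) + X(l(8)) = 4⁴ - 1 = 256 - 1 = 255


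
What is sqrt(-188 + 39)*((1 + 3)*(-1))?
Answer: -4*I*sqrt(149) ≈ -48.826*I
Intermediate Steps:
sqrt(-188 + 39)*((1 + 3)*(-1)) = sqrt(-149)*(4*(-1)) = (I*sqrt(149))*(-4) = -4*I*sqrt(149)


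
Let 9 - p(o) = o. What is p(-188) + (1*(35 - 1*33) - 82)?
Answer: 117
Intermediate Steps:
p(o) = 9 - o
p(-188) + (1*(35 - 1*33) - 82) = (9 - 1*(-188)) + (1*(35 - 1*33) - 82) = (9 + 188) + (1*(35 - 33) - 82) = 197 + (1*2 - 82) = 197 + (2 - 82) = 197 - 80 = 117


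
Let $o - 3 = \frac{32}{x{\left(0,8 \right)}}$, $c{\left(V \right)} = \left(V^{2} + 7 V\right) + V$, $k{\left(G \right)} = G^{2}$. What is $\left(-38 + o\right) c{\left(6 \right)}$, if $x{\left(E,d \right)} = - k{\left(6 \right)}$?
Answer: $- \frac{9044}{3} \approx -3014.7$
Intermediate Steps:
$c{\left(V \right)} = V^{2} + 8 V$
$x{\left(E,d \right)} = -36$ ($x{\left(E,d \right)} = - 6^{2} = \left(-1\right) 36 = -36$)
$o = \frac{19}{9}$ ($o = 3 + \frac{32}{-36} = 3 + 32 \left(- \frac{1}{36}\right) = 3 - \frac{8}{9} = \frac{19}{9} \approx 2.1111$)
$\left(-38 + o\right) c{\left(6 \right)} = \left(-38 + \frac{19}{9}\right) 6 \left(8 + 6\right) = - \frac{323 \cdot 6 \cdot 14}{9} = \left(- \frac{323}{9}\right) 84 = - \frac{9044}{3}$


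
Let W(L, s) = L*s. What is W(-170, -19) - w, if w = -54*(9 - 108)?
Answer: -2116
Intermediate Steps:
w = 5346 (w = -54*(-99) = 5346)
W(-170, -19) - w = -170*(-19) - 1*5346 = 3230 - 5346 = -2116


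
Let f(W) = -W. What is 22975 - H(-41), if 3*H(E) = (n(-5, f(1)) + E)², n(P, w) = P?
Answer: 66809/3 ≈ 22270.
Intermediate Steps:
H(E) = (-5 + E)²/3
22975 - H(-41) = 22975 - (-5 - 41)²/3 = 22975 - (-46)²/3 = 22975 - 2116/3 = 66809/3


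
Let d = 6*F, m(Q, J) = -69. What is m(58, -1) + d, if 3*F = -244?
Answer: -557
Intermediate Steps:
F = -244/3 (F = (⅓)*(-244) = -244/3 ≈ -81.333)
d = -488 (d = 6*(-244/3) = -488)
m(58, -1) + d = -69 - 488 = -557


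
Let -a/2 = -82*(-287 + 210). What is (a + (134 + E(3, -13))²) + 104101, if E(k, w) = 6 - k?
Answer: 110242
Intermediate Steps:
a = -12628 (a = -(-164)*(-287 + 210) = -(-164)*(-77) = -2*6314 = -12628)
(a + (134 + E(3, -13))²) + 104101 = (-12628 + (134 + (6 - 1*3))²) + 104101 = (-12628 + (134 + (6 - 3))²) + 104101 = (-12628 + (134 + 3)²) + 104101 = (-12628 + 137²) + 104101 = (-12628 + 18769) + 104101 = 6141 + 104101 = 110242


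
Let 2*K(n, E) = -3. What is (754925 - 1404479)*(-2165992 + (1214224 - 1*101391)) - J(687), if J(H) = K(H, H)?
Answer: 1368167282175/2 ≈ 6.8408e+11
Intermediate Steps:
K(n, E) = -3/2 (K(n, E) = (½)*(-3) = -3/2)
J(H) = -3/2
(754925 - 1404479)*(-2165992 + (1214224 - 1*101391)) - J(687) = (754925 - 1404479)*(-2165992 + (1214224 - 1*101391)) - 1*(-3/2) = -649554*(-2165992 + (1214224 - 101391)) + 3/2 = -649554*(-2165992 + 1112833) + 3/2 = -649554*(-1053159) + 3/2 = 684083641086 + 3/2 = 1368167282175/2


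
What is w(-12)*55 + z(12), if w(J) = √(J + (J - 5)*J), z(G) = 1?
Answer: 1 + 440*√3 ≈ 763.10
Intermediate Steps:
w(J) = √(J + J*(-5 + J)) (w(J) = √(J + (-5 + J)*J) = √(J + J*(-5 + J)))
w(-12)*55 + z(12) = √(-12*(-4 - 12))*55 + 1 = √(-12*(-16))*55 + 1 = √192*55 + 1 = (8*√3)*55 + 1 = 440*√3 + 1 = 1 + 440*√3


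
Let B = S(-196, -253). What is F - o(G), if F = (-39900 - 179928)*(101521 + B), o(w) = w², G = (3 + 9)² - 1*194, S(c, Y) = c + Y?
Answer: -22218458116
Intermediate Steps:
S(c, Y) = Y + c
B = -449 (B = -253 - 196 = -449)
G = -50 (G = 12² - 194 = 144 - 194 = -50)
F = -22218455616 (F = (-39900 - 179928)*(101521 - 449) = -219828*101072 = -22218455616)
F - o(G) = -22218455616 - 1*(-50)² = -22218455616 - 1*2500 = -22218455616 - 2500 = -22218458116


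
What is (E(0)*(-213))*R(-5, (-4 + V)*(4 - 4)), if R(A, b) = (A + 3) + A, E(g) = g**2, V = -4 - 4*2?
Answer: 0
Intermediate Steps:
V = -12 (V = -4 - 8 = -12)
R(A, b) = 3 + 2*A (R(A, b) = (3 + A) + A = 3 + 2*A)
(E(0)*(-213))*R(-5, (-4 + V)*(4 - 4)) = (0**2*(-213))*(3 + 2*(-5)) = (0*(-213))*(3 - 10) = 0*(-7) = 0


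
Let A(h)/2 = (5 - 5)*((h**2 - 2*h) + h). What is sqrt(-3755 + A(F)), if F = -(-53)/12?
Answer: I*sqrt(3755) ≈ 61.278*I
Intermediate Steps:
F = 53/12 (F = -(-53)/12 = -1*(-53/12) = 53/12 ≈ 4.4167)
A(h) = 0 (A(h) = 2*((5 - 5)*((h**2 - 2*h) + h)) = 2*(0*(h**2 - h)) = 2*0 = 0)
sqrt(-3755 + A(F)) = sqrt(-3755 + 0) = sqrt(-3755) = I*sqrt(3755)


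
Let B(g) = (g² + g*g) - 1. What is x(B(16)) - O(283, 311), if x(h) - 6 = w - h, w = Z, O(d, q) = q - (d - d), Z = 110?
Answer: -706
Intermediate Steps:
B(g) = -1 + 2*g² (B(g) = (g² + g²) - 1 = 2*g² - 1 = -1 + 2*g²)
O(d, q) = q (O(d, q) = q - 1*0 = q + 0 = q)
w = 110
x(h) = 116 - h (x(h) = 6 + (110 - h) = 116 - h)
x(B(16)) - O(283, 311) = (116 - (-1 + 2*16²)) - 1*311 = (116 - (-1 + 2*256)) - 311 = (116 - (-1 + 512)) - 311 = (116 - 1*511) - 311 = (116 - 511) - 311 = -395 - 311 = -706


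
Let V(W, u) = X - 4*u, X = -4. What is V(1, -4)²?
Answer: 144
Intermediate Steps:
V(W, u) = -4 - 4*u
V(1, -4)² = (-4 - 4*(-4))² = (-4 + 16)² = 12² = 144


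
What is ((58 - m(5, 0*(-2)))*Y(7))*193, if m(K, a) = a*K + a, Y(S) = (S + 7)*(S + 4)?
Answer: 1723876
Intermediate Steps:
Y(S) = (4 + S)*(7 + S) (Y(S) = (7 + S)*(4 + S) = (4 + S)*(7 + S))
m(K, a) = a + K*a (m(K, a) = K*a + a = a + K*a)
((58 - m(5, 0*(-2)))*Y(7))*193 = ((58 - 0*(-2)*(1 + 5))*(28 + 7**2 + 11*7))*193 = ((58 - 0*6)*(28 + 49 + 77))*193 = ((58 - 1*0)*154)*193 = ((58 + 0)*154)*193 = (58*154)*193 = 8932*193 = 1723876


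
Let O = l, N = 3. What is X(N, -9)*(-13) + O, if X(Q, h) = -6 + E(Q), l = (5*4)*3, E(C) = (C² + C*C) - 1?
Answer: -83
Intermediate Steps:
E(C) = -1 + 2*C² (E(C) = (C² + C²) - 1 = 2*C² - 1 = -1 + 2*C²)
l = 60 (l = 20*3 = 60)
X(Q, h) = -7 + 2*Q² (X(Q, h) = -6 + (-1 + 2*Q²) = -7 + 2*Q²)
O = 60
X(N, -9)*(-13) + O = (-7 + 2*3²)*(-13) + 60 = (-7 + 2*9)*(-13) + 60 = (-7 + 18)*(-13) + 60 = 11*(-13) + 60 = -143 + 60 = -83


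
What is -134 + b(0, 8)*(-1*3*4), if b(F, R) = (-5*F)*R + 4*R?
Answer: -518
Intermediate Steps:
b(F, R) = 4*R - 5*F*R (b(F, R) = -5*F*R + 4*R = 4*R - 5*F*R)
-134 + b(0, 8)*(-1*3*4) = -134 + (8*(4 - 5*0))*(-1*3*4) = -134 + (8*(4 + 0))*(-3*4) = -134 + (8*4)*(-12) = -134 + 32*(-12) = -134 - 384 = -518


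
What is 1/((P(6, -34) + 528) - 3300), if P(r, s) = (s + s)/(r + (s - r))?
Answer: -1/2770 ≈ -0.00036101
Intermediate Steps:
P(r, s) = 2 (P(r, s) = (2*s)/s = 2)
1/((P(6, -34) + 528) - 3300) = 1/((2 + 528) - 3300) = 1/(530 - 3300) = 1/(-2770) = -1/2770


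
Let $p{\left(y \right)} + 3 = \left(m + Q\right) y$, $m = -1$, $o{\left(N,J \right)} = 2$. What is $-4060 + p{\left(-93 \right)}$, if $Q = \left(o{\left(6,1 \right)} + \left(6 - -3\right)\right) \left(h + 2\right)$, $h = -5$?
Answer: $-901$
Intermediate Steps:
$Q = -33$ ($Q = \left(2 + \left(6 - -3\right)\right) \left(-5 + 2\right) = \left(2 + \left(6 + 3\right)\right) \left(-3\right) = \left(2 + 9\right) \left(-3\right) = 11 \left(-3\right) = -33$)
$p{\left(y \right)} = -3 - 34 y$ ($p{\left(y \right)} = -3 + \left(-1 - 33\right) y = -3 - 34 y$)
$-4060 + p{\left(-93 \right)} = -4060 - -3159 = -4060 + \left(-3 + 3162\right) = -4060 + 3159 = -901$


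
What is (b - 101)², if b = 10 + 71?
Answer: 400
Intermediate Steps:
b = 81
(b - 101)² = (81 - 101)² = (-20)² = 400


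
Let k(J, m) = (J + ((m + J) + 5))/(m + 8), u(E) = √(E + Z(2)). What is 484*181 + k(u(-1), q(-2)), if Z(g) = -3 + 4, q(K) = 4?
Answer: 350419/4 ≈ 87605.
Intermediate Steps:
Z(g) = 1
u(E) = √(1 + E) (u(E) = √(E + 1) = √(1 + E))
k(J, m) = (5 + m + 2*J)/(8 + m) (k(J, m) = (J + ((J + m) + 5))/(8 + m) = (J + (5 + J + m))/(8 + m) = (5 + m + 2*J)/(8 + m))
484*181 + k(u(-1), q(-2)) = 484*181 + (5 + 4 + 2*√(1 - 1))/(8 + 4) = 87604 + (5 + 4 + 2*√0)/12 = 87604 + (5 + 4 + 2*0)/12 = 87604 + (5 + 4 + 0)/12 = 87604 + (1/12)*9 = 87604 + ¾ = 350419/4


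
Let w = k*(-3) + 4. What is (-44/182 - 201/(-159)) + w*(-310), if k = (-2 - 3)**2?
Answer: 106159161/4823 ≈ 22011.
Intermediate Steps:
k = 25 (k = (-5)**2 = 25)
w = -71 (w = 25*(-3) + 4 = -75 + 4 = -71)
(-44/182 - 201/(-159)) + w*(-310) = (-44/182 - 201/(-159)) - 71*(-310) = (-44*1/182 - 201*(-1/159)) + 22010 = (-22/91 + 67/53) + 22010 = 4931/4823 + 22010 = 106159161/4823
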